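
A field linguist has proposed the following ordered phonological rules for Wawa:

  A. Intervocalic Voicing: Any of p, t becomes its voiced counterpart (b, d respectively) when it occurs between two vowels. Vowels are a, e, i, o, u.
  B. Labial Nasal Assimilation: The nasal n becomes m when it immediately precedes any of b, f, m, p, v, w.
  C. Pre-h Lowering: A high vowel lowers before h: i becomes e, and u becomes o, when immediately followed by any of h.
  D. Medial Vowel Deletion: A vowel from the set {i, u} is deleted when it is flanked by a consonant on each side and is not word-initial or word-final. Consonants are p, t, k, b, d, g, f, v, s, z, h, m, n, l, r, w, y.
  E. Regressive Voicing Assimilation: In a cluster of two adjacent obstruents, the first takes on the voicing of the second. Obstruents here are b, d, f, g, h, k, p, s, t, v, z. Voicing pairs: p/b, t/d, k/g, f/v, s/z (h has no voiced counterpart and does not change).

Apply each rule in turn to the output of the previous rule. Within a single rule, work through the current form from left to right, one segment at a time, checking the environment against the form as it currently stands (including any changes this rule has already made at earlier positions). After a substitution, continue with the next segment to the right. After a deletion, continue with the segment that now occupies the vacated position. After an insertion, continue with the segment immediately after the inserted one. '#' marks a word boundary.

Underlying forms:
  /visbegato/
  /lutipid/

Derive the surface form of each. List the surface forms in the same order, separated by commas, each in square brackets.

/visbegato/:
  A Intervocalic Voicing: [visbegato] → [visbegado]
  B Labial Nasal Assimilation: no change — [visbegado]
  C Pre-h Lowering: no change — [visbegado]
  D Medial Vowel Deletion: [visbegado] → [vsbegado]
  E Regressive Voicing Assimilation: [vsbegado] → [fzbegado]
/lutipid/:
  A Intervocalic Voicing: [lutipid] → [ludibid]
  B Labial Nasal Assimilation: no change — [ludibid]
  C Pre-h Lowering: no change — [ludibid]
  D Medial Vowel Deletion: [ludibid] → [ldbd]
  E Regressive Voicing Assimilation: no change — [ldbd]

[fzbegado], [ldbd]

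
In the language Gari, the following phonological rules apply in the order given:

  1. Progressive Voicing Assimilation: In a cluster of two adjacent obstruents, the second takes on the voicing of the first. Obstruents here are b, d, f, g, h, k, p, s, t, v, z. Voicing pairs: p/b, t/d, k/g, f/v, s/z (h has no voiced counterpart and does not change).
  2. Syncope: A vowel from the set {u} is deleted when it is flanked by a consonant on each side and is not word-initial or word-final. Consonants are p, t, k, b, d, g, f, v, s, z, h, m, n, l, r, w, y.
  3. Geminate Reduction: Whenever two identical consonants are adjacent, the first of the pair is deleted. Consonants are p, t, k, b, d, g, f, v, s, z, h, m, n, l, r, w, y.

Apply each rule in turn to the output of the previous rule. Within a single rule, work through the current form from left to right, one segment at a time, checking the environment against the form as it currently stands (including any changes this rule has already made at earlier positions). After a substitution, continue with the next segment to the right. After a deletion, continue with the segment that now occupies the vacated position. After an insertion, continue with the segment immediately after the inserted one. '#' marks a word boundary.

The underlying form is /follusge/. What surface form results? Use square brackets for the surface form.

1 Progressive Voicing Assimilation: [follusge] → [folluske]
2 Syncope: [folluske] → [follske]
3 Geminate Reduction: [follske] → [folske]

[folske]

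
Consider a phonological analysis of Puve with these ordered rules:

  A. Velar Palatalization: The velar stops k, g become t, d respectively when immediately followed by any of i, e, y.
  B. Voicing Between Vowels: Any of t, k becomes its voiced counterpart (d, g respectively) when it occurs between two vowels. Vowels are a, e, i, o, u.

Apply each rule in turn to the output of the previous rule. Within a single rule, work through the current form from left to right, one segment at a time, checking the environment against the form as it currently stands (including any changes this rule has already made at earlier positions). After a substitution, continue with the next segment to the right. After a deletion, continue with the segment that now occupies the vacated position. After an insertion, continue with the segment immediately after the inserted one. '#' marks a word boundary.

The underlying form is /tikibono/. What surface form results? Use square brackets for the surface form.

A Velar Palatalization: [tikibono] → [titibono]
B Voicing Between Vowels: [titibono] → [tidibono]

[tidibono]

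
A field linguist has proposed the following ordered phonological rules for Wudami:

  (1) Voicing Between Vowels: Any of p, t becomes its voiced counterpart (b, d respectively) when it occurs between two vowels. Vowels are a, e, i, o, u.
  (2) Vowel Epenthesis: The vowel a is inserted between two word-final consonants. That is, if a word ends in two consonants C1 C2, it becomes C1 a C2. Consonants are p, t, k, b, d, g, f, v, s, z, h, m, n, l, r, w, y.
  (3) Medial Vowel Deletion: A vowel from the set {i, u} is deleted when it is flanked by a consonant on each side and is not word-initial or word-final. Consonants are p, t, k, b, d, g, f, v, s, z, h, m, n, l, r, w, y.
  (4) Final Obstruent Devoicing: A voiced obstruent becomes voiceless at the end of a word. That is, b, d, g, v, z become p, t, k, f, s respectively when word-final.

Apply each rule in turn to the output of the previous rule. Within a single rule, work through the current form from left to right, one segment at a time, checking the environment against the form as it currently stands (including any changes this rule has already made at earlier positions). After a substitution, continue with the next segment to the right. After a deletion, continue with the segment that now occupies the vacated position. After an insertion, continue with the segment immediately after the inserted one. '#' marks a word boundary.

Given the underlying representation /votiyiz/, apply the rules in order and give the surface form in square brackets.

[vodys]

(1) Voicing Between Vowels: [votiyiz] → [vodiyiz]
(2) Vowel Epenthesis: no change — [vodiyiz]
(3) Medial Vowel Deletion: [vodiyiz] → [vodyz]
(4) Final Obstruent Devoicing: [vodyz] → [vodys]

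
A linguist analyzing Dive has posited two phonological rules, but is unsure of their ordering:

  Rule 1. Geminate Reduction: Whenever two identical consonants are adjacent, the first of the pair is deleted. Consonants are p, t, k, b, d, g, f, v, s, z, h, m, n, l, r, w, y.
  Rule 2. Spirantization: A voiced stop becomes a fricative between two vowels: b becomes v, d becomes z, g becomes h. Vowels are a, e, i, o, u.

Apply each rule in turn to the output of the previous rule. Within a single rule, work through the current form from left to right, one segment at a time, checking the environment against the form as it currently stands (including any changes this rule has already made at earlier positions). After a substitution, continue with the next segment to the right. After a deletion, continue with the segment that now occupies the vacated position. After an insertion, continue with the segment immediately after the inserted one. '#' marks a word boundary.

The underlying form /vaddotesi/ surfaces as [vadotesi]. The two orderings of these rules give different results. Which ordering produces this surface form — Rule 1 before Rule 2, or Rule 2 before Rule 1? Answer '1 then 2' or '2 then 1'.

2 then 1

Order 1 then 2:
  1 Geminate Reduction: [vaddotesi] → [vadotesi]
  2 Spirantization: [vadotesi] → [vazotesi]
  result: [vazotesi]
Order 2 then 1:
  2 Spirantization: no change — [vaddotesi]
  1 Geminate Reduction: [vaddotesi] → [vadotesi]
  result: [vadotesi]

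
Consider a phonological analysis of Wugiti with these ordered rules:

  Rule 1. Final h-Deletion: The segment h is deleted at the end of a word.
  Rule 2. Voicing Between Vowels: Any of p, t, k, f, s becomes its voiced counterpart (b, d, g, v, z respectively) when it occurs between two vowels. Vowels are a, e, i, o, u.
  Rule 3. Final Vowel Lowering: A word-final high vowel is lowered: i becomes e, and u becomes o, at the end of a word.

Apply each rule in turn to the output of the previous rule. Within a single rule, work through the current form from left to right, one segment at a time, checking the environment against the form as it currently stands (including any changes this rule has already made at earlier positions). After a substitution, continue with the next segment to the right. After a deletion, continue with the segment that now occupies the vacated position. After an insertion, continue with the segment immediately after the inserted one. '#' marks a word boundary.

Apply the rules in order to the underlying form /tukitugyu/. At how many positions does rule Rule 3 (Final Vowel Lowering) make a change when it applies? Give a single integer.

Rule 1 Final h-Deletion: no change — [tukitugyu]
Rule 2 Voicing Between Vowels: [tukitugyu] → [tugidugyu]
Rule 3 Final Vowel Lowering: [tugidugyu] → [tugidugyo]
Rule Rule 3 changed 1 position(s).

1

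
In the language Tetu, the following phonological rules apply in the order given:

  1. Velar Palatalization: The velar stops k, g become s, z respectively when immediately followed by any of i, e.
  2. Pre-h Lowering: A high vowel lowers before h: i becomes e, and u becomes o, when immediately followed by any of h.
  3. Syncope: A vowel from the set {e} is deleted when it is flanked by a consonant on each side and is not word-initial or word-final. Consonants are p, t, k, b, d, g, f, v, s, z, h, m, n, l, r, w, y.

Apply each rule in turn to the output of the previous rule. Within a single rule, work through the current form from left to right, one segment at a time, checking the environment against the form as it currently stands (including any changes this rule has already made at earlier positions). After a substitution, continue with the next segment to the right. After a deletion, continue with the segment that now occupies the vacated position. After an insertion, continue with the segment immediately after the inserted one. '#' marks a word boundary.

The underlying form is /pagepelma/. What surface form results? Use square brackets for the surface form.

[pazplma]

1 Velar Palatalization: [pagepelma] → [pazepelma]
2 Pre-h Lowering: no change — [pazepelma]
3 Syncope: [pazepelma] → [pazplma]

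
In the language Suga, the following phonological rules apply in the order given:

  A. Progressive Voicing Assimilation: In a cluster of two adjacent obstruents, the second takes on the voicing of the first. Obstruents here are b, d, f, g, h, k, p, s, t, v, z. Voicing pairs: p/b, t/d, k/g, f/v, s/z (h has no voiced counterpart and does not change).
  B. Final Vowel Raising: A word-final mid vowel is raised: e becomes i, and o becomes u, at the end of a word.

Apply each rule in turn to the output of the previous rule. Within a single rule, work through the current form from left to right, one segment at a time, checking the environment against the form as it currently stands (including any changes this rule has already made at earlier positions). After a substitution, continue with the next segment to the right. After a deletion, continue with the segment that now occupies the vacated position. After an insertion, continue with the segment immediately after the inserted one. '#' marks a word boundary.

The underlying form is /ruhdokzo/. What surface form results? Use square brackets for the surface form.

[ruhtoksu]

A Progressive Voicing Assimilation: [ruhdokzo] → [ruhtokso]
B Final Vowel Raising: [ruhtokso] → [ruhtoksu]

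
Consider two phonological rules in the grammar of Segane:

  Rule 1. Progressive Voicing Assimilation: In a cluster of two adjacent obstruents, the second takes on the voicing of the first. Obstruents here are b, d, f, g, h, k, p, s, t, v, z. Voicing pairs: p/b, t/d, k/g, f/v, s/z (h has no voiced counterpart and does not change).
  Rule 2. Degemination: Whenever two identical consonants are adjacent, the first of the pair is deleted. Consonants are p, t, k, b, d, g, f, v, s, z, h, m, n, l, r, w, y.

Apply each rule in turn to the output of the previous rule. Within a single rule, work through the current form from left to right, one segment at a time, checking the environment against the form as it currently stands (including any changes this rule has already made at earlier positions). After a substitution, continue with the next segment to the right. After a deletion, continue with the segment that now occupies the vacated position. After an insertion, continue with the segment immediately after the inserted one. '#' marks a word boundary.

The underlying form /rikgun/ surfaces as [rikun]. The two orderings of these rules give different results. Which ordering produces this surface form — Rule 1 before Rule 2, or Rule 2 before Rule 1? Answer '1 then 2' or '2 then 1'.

1 then 2

Order 1 then 2:
  1 Progressive Voicing Assimilation: [rikgun] → [rikkun]
  2 Degemination: [rikkun] → [rikun]
  result: [rikun]
Order 2 then 1:
  2 Degemination: no change — [rikgun]
  1 Progressive Voicing Assimilation: [rikgun] → [rikkun]
  result: [rikkun]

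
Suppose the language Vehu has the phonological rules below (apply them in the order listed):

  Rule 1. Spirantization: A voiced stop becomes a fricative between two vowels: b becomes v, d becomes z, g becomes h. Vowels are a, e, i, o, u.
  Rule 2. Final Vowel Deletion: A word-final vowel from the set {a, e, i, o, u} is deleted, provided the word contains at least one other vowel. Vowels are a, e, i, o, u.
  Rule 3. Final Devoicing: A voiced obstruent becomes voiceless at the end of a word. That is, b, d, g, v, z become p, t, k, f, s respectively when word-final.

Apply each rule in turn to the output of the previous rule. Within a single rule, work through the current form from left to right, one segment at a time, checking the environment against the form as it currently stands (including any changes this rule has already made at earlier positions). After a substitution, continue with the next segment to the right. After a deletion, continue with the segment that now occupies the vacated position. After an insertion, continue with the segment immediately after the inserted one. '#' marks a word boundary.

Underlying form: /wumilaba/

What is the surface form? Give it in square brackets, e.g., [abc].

[wumilaf]

Rule 1 Spirantization: [wumilaba] → [wumilava]
Rule 2 Final Vowel Deletion: [wumilava] → [wumilav]
Rule 3 Final Devoicing: [wumilav] → [wumilaf]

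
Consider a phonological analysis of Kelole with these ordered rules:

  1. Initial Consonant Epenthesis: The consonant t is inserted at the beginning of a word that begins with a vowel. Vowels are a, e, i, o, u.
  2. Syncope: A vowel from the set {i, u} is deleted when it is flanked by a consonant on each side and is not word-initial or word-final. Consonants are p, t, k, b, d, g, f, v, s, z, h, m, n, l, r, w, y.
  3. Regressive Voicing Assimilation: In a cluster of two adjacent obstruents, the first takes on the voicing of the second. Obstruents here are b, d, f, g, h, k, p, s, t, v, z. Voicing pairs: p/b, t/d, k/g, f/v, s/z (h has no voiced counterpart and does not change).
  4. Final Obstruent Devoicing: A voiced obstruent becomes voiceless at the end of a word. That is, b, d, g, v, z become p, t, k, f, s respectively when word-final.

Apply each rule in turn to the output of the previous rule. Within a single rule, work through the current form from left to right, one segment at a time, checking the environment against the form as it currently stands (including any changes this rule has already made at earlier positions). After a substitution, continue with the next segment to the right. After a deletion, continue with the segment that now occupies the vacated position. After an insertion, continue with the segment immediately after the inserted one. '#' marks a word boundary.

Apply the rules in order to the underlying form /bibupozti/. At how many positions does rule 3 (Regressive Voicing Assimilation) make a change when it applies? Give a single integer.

2

1 Initial Consonant Epenthesis: no change — [bibupozti]
2 Syncope: [bibupozti] → [bbpozti]
3 Regressive Voicing Assimilation: [bbpozti] → [bpposti]
4 Final Obstruent Devoicing: no change — [bpposti]
Rule 3 changed 2 position(s).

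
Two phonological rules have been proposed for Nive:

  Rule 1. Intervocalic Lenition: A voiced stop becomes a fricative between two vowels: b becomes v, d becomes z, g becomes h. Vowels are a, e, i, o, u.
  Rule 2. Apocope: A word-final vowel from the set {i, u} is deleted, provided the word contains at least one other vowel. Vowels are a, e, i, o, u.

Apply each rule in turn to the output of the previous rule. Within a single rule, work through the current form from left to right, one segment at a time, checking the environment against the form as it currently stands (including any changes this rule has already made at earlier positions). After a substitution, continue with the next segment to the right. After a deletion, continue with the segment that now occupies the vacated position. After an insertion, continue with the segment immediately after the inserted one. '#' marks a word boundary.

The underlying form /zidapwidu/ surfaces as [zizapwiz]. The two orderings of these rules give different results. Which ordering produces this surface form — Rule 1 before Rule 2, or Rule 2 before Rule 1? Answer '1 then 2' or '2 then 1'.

Order 1 then 2:
  1 Intervocalic Lenition: [zidapwidu] → [zizapwizu]
  2 Apocope: [zizapwizu] → [zizapwiz]
  result: [zizapwiz]
Order 2 then 1:
  2 Apocope: [zidapwidu] → [zidapwid]
  1 Intervocalic Lenition: [zidapwid] → [zizapwid]
  result: [zizapwid]

1 then 2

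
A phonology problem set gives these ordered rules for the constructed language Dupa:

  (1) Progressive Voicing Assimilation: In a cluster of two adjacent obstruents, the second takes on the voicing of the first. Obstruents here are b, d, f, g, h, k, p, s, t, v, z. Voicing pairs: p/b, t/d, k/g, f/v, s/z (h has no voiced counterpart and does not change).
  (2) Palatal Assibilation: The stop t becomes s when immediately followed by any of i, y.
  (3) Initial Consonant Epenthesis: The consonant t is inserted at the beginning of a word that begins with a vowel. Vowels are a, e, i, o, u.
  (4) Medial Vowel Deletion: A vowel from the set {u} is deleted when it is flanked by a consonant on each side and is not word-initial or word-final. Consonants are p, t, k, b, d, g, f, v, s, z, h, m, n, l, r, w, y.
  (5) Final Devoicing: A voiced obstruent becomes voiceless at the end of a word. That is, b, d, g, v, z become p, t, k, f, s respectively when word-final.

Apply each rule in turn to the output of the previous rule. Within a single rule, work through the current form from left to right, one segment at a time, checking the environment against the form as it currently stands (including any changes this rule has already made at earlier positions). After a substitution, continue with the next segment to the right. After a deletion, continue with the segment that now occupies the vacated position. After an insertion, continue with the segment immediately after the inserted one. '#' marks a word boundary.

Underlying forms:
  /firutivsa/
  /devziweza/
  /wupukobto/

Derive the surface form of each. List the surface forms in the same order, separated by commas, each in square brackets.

[firsivza], [devziweza], [wpkobdo]

/firutivsa/:
  (1) Progressive Voicing Assimilation: [firutivsa] → [firutivza]
  (2) Palatal Assibilation: [firutivza] → [firusivza]
  (3) Initial Consonant Epenthesis: no change — [firusivza]
  (4) Medial Vowel Deletion: [firusivza] → [firsivza]
  (5) Final Devoicing: no change — [firsivza]
/devziweza/:
  (1) Progressive Voicing Assimilation: no change — [devziweza]
  (2) Palatal Assibilation: no change — [devziweza]
  (3) Initial Consonant Epenthesis: no change — [devziweza]
  (4) Medial Vowel Deletion: no change — [devziweza]
  (5) Final Devoicing: no change — [devziweza]
/wupukobto/:
  (1) Progressive Voicing Assimilation: [wupukobto] → [wupukobdo]
  (2) Palatal Assibilation: no change — [wupukobdo]
  (3) Initial Consonant Epenthesis: no change — [wupukobdo]
  (4) Medial Vowel Deletion: [wupukobdo] → [wpkobdo]
  (5) Final Devoicing: no change — [wpkobdo]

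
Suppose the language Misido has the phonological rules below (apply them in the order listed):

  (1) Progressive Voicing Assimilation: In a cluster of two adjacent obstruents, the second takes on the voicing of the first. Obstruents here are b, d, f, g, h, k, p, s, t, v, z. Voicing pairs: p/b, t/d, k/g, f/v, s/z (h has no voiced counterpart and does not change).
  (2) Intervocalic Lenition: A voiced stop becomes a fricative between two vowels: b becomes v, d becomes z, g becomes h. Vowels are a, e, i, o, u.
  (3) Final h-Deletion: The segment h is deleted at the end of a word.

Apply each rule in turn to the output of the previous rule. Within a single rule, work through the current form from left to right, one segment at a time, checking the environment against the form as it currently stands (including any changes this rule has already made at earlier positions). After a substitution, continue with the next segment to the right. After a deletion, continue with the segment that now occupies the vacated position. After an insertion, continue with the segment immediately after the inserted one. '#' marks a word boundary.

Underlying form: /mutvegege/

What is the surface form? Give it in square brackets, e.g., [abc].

[mutfehehe]

(1) Progressive Voicing Assimilation: [mutvegege] → [mutfegege]
(2) Intervocalic Lenition: [mutfegege] → [mutfehehe]
(3) Final h-Deletion: no change — [mutfehehe]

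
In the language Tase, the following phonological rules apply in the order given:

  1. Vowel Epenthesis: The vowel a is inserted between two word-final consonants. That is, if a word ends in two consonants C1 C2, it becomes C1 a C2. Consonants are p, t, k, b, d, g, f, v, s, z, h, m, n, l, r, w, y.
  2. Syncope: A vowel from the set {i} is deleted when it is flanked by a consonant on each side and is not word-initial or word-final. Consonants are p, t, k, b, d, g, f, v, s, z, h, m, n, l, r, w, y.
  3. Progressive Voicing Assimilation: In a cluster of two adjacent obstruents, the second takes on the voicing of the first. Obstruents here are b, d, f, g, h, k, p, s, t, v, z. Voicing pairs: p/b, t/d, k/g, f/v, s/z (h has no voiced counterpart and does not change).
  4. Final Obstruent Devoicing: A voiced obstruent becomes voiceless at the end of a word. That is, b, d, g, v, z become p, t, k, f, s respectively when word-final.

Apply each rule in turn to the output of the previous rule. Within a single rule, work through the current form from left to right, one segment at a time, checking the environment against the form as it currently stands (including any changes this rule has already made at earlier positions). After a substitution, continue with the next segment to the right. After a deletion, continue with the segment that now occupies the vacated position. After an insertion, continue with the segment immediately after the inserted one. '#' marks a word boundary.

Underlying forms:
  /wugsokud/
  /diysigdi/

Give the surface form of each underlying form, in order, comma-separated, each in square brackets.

[wugzokut], [dyskti]

/wugsokud/:
  1 Vowel Epenthesis: no change — [wugsokud]
  2 Syncope: no change — [wugsokud]
  3 Progressive Voicing Assimilation: [wugsokud] → [wugzokud]
  4 Final Obstruent Devoicing: [wugzokud] → [wugzokut]
/diysigdi/:
  1 Vowel Epenthesis: no change — [diysigdi]
  2 Syncope: [diysigdi] → [dysgdi]
  3 Progressive Voicing Assimilation: [dysgdi] → [dyskti]
  4 Final Obstruent Devoicing: no change — [dyskti]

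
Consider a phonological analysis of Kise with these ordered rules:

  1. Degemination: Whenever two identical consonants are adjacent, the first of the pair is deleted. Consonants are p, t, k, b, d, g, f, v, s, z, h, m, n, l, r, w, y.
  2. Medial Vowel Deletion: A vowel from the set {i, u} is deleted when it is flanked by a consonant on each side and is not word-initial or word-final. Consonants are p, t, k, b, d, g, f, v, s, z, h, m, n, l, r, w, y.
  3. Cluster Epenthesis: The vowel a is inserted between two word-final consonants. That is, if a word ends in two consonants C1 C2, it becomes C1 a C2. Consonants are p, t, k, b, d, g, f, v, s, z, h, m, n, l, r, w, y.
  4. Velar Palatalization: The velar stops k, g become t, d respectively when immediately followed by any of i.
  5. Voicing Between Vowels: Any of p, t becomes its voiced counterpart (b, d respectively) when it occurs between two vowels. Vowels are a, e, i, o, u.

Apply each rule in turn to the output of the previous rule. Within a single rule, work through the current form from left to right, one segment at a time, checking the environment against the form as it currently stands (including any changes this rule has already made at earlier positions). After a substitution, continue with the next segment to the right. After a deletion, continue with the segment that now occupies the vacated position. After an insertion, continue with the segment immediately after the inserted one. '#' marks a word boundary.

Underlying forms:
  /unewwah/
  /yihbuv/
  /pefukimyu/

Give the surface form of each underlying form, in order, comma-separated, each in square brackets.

[unewah], [yhbav], [pefkmyu]

/unewwah/:
  1 Degemination: [unewwah] → [unewah]
  2 Medial Vowel Deletion: no change — [unewah]
  3 Cluster Epenthesis: no change — [unewah]
  4 Velar Palatalization: no change — [unewah]
  5 Voicing Between Vowels: no change — [unewah]
/yihbuv/:
  1 Degemination: no change — [yihbuv]
  2 Medial Vowel Deletion: [yihbuv] → [yhbv]
  3 Cluster Epenthesis: [yhbv] → [yhbav]
  4 Velar Palatalization: no change — [yhbav]
  5 Voicing Between Vowels: no change — [yhbav]
/pefukimyu/:
  1 Degemination: no change — [pefukimyu]
  2 Medial Vowel Deletion: [pefukimyu] → [pefkmyu]
  3 Cluster Epenthesis: no change — [pefkmyu]
  4 Velar Palatalization: no change — [pefkmyu]
  5 Voicing Between Vowels: no change — [pefkmyu]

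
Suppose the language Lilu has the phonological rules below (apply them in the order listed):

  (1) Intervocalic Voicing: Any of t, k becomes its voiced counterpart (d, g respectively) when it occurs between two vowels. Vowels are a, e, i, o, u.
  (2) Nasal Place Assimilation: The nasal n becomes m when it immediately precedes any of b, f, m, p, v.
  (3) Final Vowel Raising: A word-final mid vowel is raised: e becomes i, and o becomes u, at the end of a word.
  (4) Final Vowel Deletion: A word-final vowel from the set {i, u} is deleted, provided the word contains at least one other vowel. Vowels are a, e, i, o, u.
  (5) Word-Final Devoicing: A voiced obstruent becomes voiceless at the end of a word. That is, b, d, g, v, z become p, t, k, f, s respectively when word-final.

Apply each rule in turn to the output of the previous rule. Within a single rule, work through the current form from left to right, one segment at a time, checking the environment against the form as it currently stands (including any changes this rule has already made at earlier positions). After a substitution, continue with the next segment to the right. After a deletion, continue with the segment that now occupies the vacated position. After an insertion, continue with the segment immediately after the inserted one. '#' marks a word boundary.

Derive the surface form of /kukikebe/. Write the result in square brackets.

(1) Intervocalic Voicing: [kukikebe] → [kugigebe]
(2) Nasal Place Assimilation: no change — [kugigebe]
(3) Final Vowel Raising: [kugigebe] → [kugigebi]
(4) Final Vowel Deletion: [kugigebi] → [kugigeb]
(5) Word-Final Devoicing: [kugigeb] → [kugigep]

[kugigep]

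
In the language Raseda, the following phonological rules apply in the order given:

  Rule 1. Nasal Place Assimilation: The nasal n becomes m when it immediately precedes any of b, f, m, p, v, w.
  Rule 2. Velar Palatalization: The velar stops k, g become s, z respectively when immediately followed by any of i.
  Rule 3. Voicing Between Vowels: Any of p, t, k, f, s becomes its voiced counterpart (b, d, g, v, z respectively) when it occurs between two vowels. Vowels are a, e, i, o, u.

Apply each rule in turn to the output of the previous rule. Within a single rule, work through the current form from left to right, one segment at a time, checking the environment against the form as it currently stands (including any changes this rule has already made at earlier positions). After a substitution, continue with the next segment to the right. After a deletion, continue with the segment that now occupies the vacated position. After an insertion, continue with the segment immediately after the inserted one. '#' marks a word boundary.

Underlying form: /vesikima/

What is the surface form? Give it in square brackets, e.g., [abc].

[vezizima]

Rule 1 Nasal Place Assimilation: no change — [vesikima]
Rule 2 Velar Palatalization: [vesikima] → [vesisima]
Rule 3 Voicing Between Vowels: [vesisima] → [vezizima]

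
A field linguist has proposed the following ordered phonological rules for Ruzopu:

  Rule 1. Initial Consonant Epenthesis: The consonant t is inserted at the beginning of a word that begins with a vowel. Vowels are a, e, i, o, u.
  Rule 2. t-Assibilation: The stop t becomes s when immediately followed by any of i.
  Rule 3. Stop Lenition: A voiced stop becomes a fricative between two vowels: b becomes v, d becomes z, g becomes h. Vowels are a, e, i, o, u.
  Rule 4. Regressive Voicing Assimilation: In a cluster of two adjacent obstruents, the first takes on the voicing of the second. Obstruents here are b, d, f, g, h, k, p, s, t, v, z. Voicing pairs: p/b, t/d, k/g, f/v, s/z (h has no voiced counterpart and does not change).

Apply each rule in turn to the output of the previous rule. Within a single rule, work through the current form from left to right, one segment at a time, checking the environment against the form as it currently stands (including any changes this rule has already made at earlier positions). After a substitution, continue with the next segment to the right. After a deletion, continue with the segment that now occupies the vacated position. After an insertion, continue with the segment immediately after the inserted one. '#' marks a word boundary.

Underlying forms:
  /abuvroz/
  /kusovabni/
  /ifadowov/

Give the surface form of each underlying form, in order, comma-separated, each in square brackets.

/abuvroz/:
  Rule 1 Initial Consonant Epenthesis: [abuvroz] → [tabuvroz]
  Rule 2 t-Assibilation: no change — [tabuvroz]
  Rule 3 Stop Lenition: [tabuvroz] → [tavuvroz]
  Rule 4 Regressive Voicing Assimilation: no change — [tavuvroz]
/kusovabni/:
  Rule 1 Initial Consonant Epenthesis: no change — [kusovabni]
  Rule 2 t-Assibilation: no change — [kusovabni]
  Rule 3 Stop Lenition: no change — [kusovabni]
  Rule 4 Regressive Voicing Assimilation: no change — [kusovabni]
/ifadowov/:
  Rule 1 Initial Consonant Epenthesis: [ifadowov] → [tifadowov]
  Rule 2 t-Assibilation: [tifadowov] → [sifadowov]
  Rule 3 Stop Lenition: [sifadowov] → [sifazowov]
  Rule 4 Regressive Voicing Assimilation: no change — [sifazowov]

[tavuvroz], [kusovabni], [sifazowov]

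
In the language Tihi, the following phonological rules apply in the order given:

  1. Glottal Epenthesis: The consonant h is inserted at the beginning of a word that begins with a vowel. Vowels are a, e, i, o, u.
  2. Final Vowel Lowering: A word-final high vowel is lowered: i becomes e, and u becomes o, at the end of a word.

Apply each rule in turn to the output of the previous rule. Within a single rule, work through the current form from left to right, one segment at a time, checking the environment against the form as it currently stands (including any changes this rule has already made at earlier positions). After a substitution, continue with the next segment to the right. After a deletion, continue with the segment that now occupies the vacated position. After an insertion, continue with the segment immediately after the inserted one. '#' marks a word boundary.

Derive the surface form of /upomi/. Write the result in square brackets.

[hupome]

1 Glottal Epenthesis: [upomi] → [hupomi]
2 Final Vowel Lowering: [hupomi] → [hupome]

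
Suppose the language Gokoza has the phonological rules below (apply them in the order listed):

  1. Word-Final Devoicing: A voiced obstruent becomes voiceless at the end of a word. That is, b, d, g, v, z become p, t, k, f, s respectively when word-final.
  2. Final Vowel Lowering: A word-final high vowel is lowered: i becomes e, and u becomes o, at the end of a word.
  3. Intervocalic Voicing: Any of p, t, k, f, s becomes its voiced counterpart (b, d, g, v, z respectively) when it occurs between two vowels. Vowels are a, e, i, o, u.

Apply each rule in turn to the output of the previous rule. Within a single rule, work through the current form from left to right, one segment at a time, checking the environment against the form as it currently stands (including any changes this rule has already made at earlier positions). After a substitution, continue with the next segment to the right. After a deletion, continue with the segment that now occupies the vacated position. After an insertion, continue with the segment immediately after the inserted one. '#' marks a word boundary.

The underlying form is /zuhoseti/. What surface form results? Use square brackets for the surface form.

1 Word-Final Devoicing: no change — [zuhoseti]
2 Final Vowel Lowering: [zuhoseti] → [zuhosete]
3 Intervocalic Voicing: [zuhosete] → [zuhozede]

[zuhozede]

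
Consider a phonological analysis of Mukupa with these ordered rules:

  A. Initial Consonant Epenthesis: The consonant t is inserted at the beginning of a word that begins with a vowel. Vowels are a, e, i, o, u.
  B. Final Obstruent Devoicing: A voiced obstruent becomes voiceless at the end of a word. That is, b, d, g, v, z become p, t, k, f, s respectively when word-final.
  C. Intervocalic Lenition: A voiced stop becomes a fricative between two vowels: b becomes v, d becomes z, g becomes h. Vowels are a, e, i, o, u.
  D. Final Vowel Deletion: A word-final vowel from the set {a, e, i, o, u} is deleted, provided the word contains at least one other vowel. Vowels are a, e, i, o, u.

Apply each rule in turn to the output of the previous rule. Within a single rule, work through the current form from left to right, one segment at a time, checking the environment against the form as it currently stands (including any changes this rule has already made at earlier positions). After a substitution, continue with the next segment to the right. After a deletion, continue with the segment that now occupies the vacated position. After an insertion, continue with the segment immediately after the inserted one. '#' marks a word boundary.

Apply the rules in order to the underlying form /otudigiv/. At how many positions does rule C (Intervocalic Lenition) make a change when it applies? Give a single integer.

2

A Initial Consonant Epenthesis: [otudigiv] → [totudigiv]
B Final Obstruent Devoicing: [totudigiv] → [totudigif]
C Intervocalic Lenition: [totudigif] → [totuzihif]
D Final Vowel Deletion: no change — [totuzihif]
Rule C changed 2 position(s).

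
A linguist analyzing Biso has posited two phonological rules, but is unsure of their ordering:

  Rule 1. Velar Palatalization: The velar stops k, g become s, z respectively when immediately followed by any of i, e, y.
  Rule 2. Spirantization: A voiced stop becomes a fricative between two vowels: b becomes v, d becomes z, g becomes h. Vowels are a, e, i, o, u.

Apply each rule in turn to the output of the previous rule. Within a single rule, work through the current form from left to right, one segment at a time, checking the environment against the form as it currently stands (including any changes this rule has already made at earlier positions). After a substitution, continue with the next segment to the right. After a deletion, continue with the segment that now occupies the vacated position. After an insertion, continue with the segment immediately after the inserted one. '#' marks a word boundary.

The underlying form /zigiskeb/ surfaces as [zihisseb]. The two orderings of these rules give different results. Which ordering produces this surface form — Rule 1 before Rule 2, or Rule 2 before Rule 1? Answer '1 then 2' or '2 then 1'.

Order 1 then 2:
  1 Velar Palatalization: [zigiskeb] → [zizisseb]
  2 Spirantization: no change — [zizisseb]
  result: [zizisseb]
Order 2 then 1:
  2 Spirantization: [zigiskeb] → [zihiskeb]
  1 Velar Palatalization: [zihiskeb] → [zihisseb]
  result: [zihisseb]

2 then 1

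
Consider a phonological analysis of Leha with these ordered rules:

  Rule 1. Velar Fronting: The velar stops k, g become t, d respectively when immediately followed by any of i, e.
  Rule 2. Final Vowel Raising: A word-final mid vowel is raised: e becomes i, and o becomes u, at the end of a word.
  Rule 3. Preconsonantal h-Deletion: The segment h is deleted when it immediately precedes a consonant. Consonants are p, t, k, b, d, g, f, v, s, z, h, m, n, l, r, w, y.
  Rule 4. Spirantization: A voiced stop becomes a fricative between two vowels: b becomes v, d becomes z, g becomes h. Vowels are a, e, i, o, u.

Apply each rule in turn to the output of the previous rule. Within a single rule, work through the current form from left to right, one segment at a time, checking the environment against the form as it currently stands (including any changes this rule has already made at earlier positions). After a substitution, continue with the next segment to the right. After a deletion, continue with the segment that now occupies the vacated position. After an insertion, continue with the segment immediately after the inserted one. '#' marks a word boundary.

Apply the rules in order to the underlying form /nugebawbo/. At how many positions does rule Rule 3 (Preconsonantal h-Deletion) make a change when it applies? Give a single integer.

0

Rule 1 Velar Fronting: [nugebawbo] → [nudebawbo]
Rule 2 Final Vowel Raising: [nudebawbo] → [nudebawbu]
Rule 3 Preconsonantal h-Deletion: no change — [nudebawbu]
Rule 4 Spirantization: [nudebawbu] → [nuzevawbu]
Rule Rule 3 changed 0 position(s).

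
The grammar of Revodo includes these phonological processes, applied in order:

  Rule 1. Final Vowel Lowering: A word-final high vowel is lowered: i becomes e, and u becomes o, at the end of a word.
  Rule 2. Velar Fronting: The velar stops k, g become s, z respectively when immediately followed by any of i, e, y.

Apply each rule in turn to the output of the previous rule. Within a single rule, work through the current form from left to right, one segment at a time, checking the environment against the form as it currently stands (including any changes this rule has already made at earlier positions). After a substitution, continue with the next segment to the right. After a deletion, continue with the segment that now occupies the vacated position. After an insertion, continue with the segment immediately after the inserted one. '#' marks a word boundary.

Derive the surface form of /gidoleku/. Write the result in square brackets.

[zidoleko]

Rule 1 Final Vowel Lowering: [gidoleku] → [gidoleko]
Rule 2 Velar Fronting: [gidoleko] → [zidoleko]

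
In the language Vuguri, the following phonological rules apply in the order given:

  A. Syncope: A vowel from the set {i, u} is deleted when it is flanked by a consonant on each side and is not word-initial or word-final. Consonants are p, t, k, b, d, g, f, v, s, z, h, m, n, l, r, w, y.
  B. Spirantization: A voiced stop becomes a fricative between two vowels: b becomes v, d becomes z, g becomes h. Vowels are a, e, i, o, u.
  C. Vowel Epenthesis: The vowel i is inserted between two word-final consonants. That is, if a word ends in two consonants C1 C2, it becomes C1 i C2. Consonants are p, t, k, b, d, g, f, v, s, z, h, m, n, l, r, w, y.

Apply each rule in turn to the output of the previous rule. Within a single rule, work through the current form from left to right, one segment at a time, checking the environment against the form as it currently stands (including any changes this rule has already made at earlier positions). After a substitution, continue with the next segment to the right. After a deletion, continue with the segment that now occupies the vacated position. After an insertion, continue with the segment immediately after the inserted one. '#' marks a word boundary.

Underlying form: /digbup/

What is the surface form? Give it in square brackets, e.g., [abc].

A Syncope: [digbup] → [dgbp]
B Spirantization: no change — [dgbp]
C Vowel Epenthesis: [dgbp] → [dgbip]

[dgbip]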